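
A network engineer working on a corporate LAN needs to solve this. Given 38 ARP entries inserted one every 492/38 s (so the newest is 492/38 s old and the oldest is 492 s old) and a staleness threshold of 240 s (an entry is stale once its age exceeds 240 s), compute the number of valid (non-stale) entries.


Ages are k * 492/38 s for k = 1..38 (spacing = 12.9474 s).
Entry k is valid iff k * 492/38 <= 240 iff k <= 38 * 240 / 492 = 18.5366
n_valid = floor(18.5366) = 18
(n_stale = 38 - 18 = 20)

18


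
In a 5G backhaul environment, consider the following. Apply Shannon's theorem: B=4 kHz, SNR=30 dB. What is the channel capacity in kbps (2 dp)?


Given: B = 4 kHz, SNR = 30 dB
SNR linear = 10^(30/10) = 1000
1 + SNR = 1001
log2(1001) = 9.9672262588
C = 4 * 1000 * 9.9672262588 = 39868.9050 bps
C = 39.868905 kbps -> 39.87 kbps (2 dp)

39.87


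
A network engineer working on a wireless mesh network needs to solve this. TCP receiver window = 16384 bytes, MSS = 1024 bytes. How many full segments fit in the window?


Given: RWND = 16384 bytes, MSS = 1024 bytes
Full segments = floor(RWND / MSS)
Full segments = floor(16384 / 1024)
Full segments = floor(16.0) = 16

16


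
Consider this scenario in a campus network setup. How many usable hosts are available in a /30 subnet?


Given: subnet mask /30
Host bits = 32 - 30 = 2
Total addresses = 2^2 = 4
Usable hosts = 4 - 2 (network + broadcast) = 2

2


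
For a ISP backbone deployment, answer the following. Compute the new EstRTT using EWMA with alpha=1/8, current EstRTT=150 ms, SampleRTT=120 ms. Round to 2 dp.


Given: EstRTT = 150 ms, SampleRTT = 120 ms, alpha = 1/8
New EstRTT = (1 - alpha) * EstRTT + alpha * SampleRTT
(7/8) * 150 = 131.25
(1/8) * 120 = 15
New EstRTT = 131.25 + 15 = 146.25 ms -> 146.25 ms (2 dp)

146.25


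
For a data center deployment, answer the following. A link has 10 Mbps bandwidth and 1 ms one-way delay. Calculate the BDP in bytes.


Given: bandwidth = 10 Mbps, delay = 1 ms
BDP in bits = 10 * 10^6 * 1 / 1000
BDP in bits = 10000
BDP in bytes = 10000 / 8 = 1250

1250


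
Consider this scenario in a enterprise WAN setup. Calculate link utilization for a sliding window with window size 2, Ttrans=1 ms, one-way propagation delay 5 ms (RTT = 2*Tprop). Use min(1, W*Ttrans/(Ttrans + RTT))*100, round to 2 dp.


Given: W = 2, Ttrans = 1 ms, RTT = 10 ms (= 2 * Tprop, Tprop = 5 ms)
Cycle time = Ttrans + RTT = 1 + 10 = 11 ms (first packet sent until its ACK returns)
W * Ttrans = 2 * 1 = 2 ms of sending per cycle
W * Ttrans / (Ttrans + RTT) = 2 / 11 = 0.181818
U = min(1, 0.181818) = 0.181818
U% = 18.18%

18.18


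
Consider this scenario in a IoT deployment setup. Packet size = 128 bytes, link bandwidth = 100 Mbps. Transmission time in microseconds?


Given: packet = 128 bytes, bandwidth = 100 Mbps
Packet in bits = 128 * 8 = 1024 bits
Bandwidth = 100 * 10^6 = 100000000 bps
Time = 1024 / 100000000 seconds
Time in us = 1024 * 10^6 / 100000000 = 10.24

10.24


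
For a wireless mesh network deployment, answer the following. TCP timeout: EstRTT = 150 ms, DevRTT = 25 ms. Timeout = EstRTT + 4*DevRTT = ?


Given: EstRTT = 150 ms, DevRTT = 25 ms
Timeout = EstRTT + 4 * DevRTT
4 * DevRTT = 4 * 25 = 100
Timeout = 150 + 100 = 250 ms

250


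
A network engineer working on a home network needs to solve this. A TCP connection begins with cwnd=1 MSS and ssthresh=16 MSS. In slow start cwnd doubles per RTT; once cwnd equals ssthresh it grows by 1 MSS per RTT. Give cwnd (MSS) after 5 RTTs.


RTT 0: cwnd = 1 MSS (initial)
RTT 1: cwnd = 2 MSS (slow start, doubled)
RTT 2: cwnd = 4 MSS (slow start, doubled)
RTT 3: cwnd = 8 MSS (slow start, doubled)
RTT 4: cwnd = 16 MSS (slow start, doubled)
RTT 5: cwnd = 17 MSS (congestion avoidance, +1)

17


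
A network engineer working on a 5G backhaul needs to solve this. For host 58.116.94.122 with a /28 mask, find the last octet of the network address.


Given: IP = 58.116.94.122, prefix = /28
Subnet mask = 255.255.255.240
Last octet of IP: 122
Last octet of mask: 240
Network last octet = 122 AND 240 = 112

112


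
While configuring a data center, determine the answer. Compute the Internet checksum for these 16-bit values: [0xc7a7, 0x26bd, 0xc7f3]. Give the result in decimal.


Given words: [0xc7a7, 0x26bd, 0xc7f3]
Step 1: Sum all words
Raw sum = 51111 + 9917 + 51187 = 112215
Step 2: Fold carry: (46679 + 1) = 46680
One's complement = ~46680 & 0xFFFF = 18855

18855


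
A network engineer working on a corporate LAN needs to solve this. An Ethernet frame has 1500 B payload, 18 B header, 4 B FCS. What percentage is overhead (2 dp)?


Given: payload = 1500 B, header = 18 B, trailer = 4 B
Overhead bytes = header + trailer = 18 + 4 = 22
Total frame = payload + overhead = 1500 + 22 = 1522
Overhead % = 22 / 1522 * 100 = 1.4455% -> 1.45% (2 dp)

1.45


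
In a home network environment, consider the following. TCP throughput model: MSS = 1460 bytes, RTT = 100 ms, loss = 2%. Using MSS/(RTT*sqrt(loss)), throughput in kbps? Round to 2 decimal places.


Given: MSS = 1460 bytes, RTT = 100 ms, loss = 2%
RTT in seconds = 100 / 1000 = 0.1
Loss rate = 2% = 0.02
sqrt(loss) = sqrt(0.02) = 0.141421356237
Throughput (bytes/s) = 1460 / (0.1 * 0.141421356237) = 103237.5901
Throughput (kbps) = 103237.5901 * 8 / 1000 = 825.900720 -> 825.90 kbps (2 dp)

825.90


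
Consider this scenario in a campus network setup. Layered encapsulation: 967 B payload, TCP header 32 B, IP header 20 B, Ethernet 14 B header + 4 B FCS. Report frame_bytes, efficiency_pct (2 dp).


TCP segment = 967 + 32 = 999 B
IP packet = 999 + 20 = 1019 B
Ethernet frame = 1019 + 14 + 4 = 1037 B
Efficiency = app / frame = 967 / 1037 = 0.932498 = 93.2498% -> 93.25% (2 dp)

1037, 93.25


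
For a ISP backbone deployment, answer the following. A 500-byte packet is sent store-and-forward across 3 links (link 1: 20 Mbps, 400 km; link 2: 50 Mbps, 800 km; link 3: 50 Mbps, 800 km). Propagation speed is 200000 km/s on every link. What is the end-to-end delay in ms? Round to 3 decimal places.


Packet = 500 bytes = 4000 bits. Store-and-forward: sum (t_trans + t_prop) per link.
Link 1: t_trans = 4000/(20*10^6) s = 0.2000 ms; t_prop = 400/200000 s = 2.0000 ms; subtotal = 2.2000 ms
Link 2: t_trans = 4000/(50*10^6) s = 0.0800 ms; t_prop = 800/200000 s = 4.0000 ms; subtotal = 4.0800 ms
Link 3: t_trans = 4000/(50*10^6) s = 0.0800 ms; t_prop = 800/200000 s = 4.0000 ms; subtotal = 4.0800 ms
End-to-end = 2.2000 + 4.0800 + 4.0800 = 10.3600 ms -> 10.360 ms (3 dp)

10.360


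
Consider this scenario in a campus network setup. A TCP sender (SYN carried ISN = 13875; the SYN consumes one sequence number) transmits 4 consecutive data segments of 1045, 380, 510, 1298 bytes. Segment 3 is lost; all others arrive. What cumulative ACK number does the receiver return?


SYN uses sequence number 13875; first data byte = ISN + 1 = 13876.
Segment 1: SEQ = 13876, len = 1045 B, covers [13876, 14920]
Segment 2: SEQ = 14921, len = 380 B, covers [14921, 15300]
Segment 3: SEQ = 15301, len = 510 B, covers [15301, 15810] [LOST]
Segment 4: SEQ = 15811, len = 1298 B, covers [15811, 17108]
In-order data received: bytes [13876, 15300] (segments 1..2).
Segment 3 missing -> gap begins at byte 15301; later segments buffered out of order.
Cumulative ACK = next expected in-order byte = 13876 + 1045 + 380 = 15301

15301


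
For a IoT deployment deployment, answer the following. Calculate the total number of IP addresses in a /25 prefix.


Given: CIDR prefix /25
Host bits = 32 - 25 = 7
Total addresses = 2^7 = 128

128


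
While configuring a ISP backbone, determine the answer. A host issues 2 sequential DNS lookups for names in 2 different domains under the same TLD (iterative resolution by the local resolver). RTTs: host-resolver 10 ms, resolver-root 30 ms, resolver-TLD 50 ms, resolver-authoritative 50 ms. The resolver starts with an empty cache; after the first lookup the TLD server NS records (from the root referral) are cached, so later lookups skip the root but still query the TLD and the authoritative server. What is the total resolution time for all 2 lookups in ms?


Lookup 1 (cold cache): local + root + TLD + auth = 10 + 30 + 50 + 50 = 140 ms
Lookups 2..2 (TLD NS cached -> skip root; new domain -> still ask TLD and auth): local + TLD + auth = 10 + 50 + 50 = 110 ms each
Remaining 1 lookups: 1 * 110 = 110 ms
Total = 140 + 110 = 250 ms

250


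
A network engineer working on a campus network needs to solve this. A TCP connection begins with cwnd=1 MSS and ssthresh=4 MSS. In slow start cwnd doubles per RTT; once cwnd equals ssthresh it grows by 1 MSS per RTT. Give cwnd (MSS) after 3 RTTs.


RTT 0: cwnd = 1 MSS (initial)
RTT 1: cwnd = 2 MSS (slow start, doubled)
RTT 2: cwnd = 4 MSS (slow start, doubled)
RTT 3: cwnd = 5 MSS (congestion avoidance, +1)

5


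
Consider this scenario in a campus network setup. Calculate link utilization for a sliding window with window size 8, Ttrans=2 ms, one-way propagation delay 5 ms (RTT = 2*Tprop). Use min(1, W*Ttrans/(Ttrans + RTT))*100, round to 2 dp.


Given: W = 8, Ttrans = 2 ms, RTT = 10 ms (= 2 * Tprop, Tprop = 5 ms)
Cycle time = Ttrans + RTT = 2 + 10 = 12 ms (first packet sent until its ACK returns)
W * Ttrans = 8 * 2 = 16 ms of sending per cycle
W * Ttrans / (Ttrans + RTT) = 16 / 12 = 1.333333
U = min(1, 1.333333) = 1.000000
U% = 100.00%

100.00


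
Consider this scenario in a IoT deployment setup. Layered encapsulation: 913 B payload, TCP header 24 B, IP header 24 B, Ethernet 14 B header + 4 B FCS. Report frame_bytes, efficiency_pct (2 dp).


TCP segment = 913 + 24 = 937 B
IP packet = 937 + 24 = 961 B
Ethernet frame = 961 + 14 + 4 = 979 B
Efficiency = app / frame = 913 / 979 = 0.932584 = 93.2584% -> 93.26% (2 dp)

979, 93.26


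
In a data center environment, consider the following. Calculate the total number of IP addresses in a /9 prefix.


Given: CIDR prefix /9
Host bits = 32 - 9 = 23
Total addresses = 2^23 = 8388608

8388608


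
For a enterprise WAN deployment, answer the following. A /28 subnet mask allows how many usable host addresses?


Given: subnet mask /28
Host bits = 32 - 28 = 4
Total addresses = 2^4 = 16
Usable hosts = 16 - 2 (network + broadcast) = 14

14


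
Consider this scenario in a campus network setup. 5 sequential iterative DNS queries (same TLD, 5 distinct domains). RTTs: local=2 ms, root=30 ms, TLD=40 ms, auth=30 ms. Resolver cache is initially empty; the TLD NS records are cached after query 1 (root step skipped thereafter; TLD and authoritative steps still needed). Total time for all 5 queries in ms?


Lookup 1 (cold cache): local + root + TLD + auth = 2 + 30 + 40 + 30 = 102 ms
Lookups 2..5 (TLD NS cached -> skip root; new domain -> still ask TLD and auth): local + TLD + auth = 2 + 40 + 30 = 72 ms each
Remaining 4 lookups: 4 * 72 = 288 ms
Total = 102 + 288 = 390 ms

390


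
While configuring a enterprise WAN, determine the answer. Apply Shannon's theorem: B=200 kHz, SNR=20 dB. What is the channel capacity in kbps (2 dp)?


Given: B = 200 kHz, SNR = 20 dB
SNR linear = 10^(20/10) = 100
1 + SNR = 101
log2(101) = 6.6582114828
C = 200 * 1000 * 6.6582114828 = 1331642.2966 bps
C = 1331.642297 kbps -> 1331.64 kbps (2 dp)

1331.64


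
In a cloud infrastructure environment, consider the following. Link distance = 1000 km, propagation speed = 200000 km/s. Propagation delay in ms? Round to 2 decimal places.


Given: distance = 1000 km, speed = 200000 km/s
Delay = distance / speed = 1000 / 200000 seconds
Delay in ms = 1000 * 1000 / 200000
Delay = 5.0000 ms
Rounded to 2 dp = 5.00 ms

5.00


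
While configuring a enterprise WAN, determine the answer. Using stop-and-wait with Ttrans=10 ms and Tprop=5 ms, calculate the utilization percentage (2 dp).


Given: Ttrans = 10 ms, Tprop = 5 ms
RTT = 2 * Tprop = 2 * 5 = 10 ms
U = Ttrans / (Ttrans + RTT)
U = 10 / (10 + 10)
U = 10 / 20 = 0.5
U% = 50.00%

50.00


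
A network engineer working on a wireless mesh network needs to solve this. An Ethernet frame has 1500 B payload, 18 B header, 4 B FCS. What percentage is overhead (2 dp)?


Given: payload = 1500 B, header = 18 B, trailer = 4 B
Overhead bytes = header + trailer = 18 + 4 = 22
Total frame = payload + overhead = 1500 + 22 = 1522
Overhead % = 22 / 1522 * 100 = 1.4455% -> 1.45% (2 dp)

1.45


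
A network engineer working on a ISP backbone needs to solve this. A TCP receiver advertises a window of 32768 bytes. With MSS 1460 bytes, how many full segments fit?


Given: RWND = 32768 bytes, MSS = 1460 bytes
Full segments = floor(RWND / MSS)
Full segments = floor(32768 / 1460)
Full segments = floor(22.4438) = 22

22


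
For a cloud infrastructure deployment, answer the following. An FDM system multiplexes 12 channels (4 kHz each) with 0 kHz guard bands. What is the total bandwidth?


Given: 12 channels, 4 kHz each, guard = 0 kHz
Channel bandwidth = 12 * 4 = 48 kHz
Guard bands = 11 gaps * 0 kHz = 0 kHz
Total = 48 + 0 = 48 kHz

48


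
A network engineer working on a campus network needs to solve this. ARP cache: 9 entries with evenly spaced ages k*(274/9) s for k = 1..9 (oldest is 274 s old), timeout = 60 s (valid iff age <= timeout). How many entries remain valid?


Ages are k * 274/9 s for k = 1..9 (spacing = 30.4444 s).
Entry k is valid iff k * 274/9 <= 60 iff k <= 9 * 60 / 274 = 1.9708
n_valid = floor(1.9708) = 1
(n_stale = 9 - 1 = 8)

1


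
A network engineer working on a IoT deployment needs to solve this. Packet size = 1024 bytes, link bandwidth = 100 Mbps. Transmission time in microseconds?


Given: packet = 1024 bytes, bandwidth = 100 Mbps
Packet in bits = 1024 * 8 = 8192 bits
Bandwidth = 100 * 10^6 = 100000000 bps
Time = 8192 / 100000000 seconds
Time in us = 8192 * 10^6 / 100000000 = 81.92

81.92


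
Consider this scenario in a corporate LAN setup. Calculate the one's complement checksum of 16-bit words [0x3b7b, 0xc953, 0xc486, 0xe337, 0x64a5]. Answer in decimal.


Given words: [0x3b7b, 0xc953, 0xc486, 0xe337, 0x64a5]
Step 1: Sum all words
Raw sum = 15227 + 51539 + 50310 + 58167 + 25765 = 201008
Step 2: Fold carry: (4400 + 3) = 4403
One's complement = ~4403 & 0xFFFF = 61132

61132


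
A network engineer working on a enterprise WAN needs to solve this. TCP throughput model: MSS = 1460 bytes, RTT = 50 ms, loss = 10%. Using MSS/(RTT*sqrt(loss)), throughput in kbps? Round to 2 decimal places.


Given: MSS = 1460 bytes, RTT = 50 ms, loss = 10%
RTT in seconds = 50 / 1000 = 0.05
Loss rate = 10% = 0.1
sqrt(loss) = sqrt(0.1) = 0.316227766017
Throughput (bytes/s) = 1460 / (0.05 * 0.316227766017) = 92338.5077
Throughput (kbps) = 92338.5077 * 8 / 1000 = 738.708061 -> 738.71 kbps (2 dp)

738.71


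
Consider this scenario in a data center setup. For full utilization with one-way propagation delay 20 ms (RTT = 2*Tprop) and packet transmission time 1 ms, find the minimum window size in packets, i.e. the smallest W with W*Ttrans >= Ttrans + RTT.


Given: Ttrans = 1 ms, RTT = 40 ms (= 2 * Tprop, Tprop = 20 ms)
Time until first ACK returns = Ttrans + RTT = 1 + 40 = 41 ms
Need W * Ttrans >= Ttrans + RTT  ->  W >= (Ttrans + RTT) / Ttrans
(Ttrans + RTT) / Ttrans = 41 / 1 = 41
W_min = ceil(41) = 41

41


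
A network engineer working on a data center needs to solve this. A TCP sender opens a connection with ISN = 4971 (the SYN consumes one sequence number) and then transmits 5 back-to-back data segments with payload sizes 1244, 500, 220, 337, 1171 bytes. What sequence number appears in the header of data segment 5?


The SYN occupies sequence number ISN = 4971, so the first data byte is ISN + 1 = 4972.
SEQ of data segment i = (ISN + 1) + sum of payload sizes of segments 1..i-1.
Segment 1: SEQ = 4972, payload = 1244 bytes
Segment 2: SEQ = 6216, payload = 500 bytes
Segment 3: SEQ = 6716, payload = 220 bytes
Segment 4: SEQ = 6936, payload = 337 bytes
Segment 5: SEQ = 7273, payload = 1171 bytes
SEQ of segment 5 = 4972 + 1244 + 500 + 220 + 337 = 7273

7273


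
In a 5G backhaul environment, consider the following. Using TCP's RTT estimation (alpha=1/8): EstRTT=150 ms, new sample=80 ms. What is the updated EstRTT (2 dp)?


Given: EstRTT = 150 ms, SampleRTT = 80 ms, alpha = 1/8
New EstRTT = (1 - alpha) * EstRTT + alpha * SampleRTT
(7/8) * 150 = 131.25
(1/8) * 80 = 10
New EstRTT = 131.25 + 10 = 141.25 ms -> 141.25 ms (2 dp)

141.25


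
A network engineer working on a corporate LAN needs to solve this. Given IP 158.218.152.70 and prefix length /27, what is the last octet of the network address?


Given: IP = 158.218.152.70, prefix = /27
Subnet mask = 255.255.255.224
Last octet of IP: 70
Last octet of mask: 224
Network last octet = 70 AND 224 = 64

64


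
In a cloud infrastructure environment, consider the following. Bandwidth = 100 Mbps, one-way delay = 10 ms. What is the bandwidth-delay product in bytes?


Given: bandwidth = 100 Mbps, delay = 10 ms
BDP in bits = 100 * 10^6 * 10 / 1000
BDP in bits = 1000000
BDP in bytes = 1000000 / 8 = 125000

125000


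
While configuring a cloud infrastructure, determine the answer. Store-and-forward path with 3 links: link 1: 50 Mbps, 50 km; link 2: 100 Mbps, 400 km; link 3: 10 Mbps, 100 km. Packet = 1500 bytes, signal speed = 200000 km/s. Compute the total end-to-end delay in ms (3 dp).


Packet = 1500 bytes = 12000 bits. Store-and-forward: sum (t_trans + t_prop) per link.
Link 1: t_trans = 12000/(50*10^6) s = 0.2400 ms; t_prop = 50/200000 s = 0.2500 ms; subtotal = 0.4900 ms
Link 2: t_trans = 12000/(100*10^6) s = 0.1200 ms; t_prop = 400/200000 s = 2.0000 ms; subtotal = 2.1200 ms
Link 3: t_trans = 12000/(10*10^6) s = 1.2000 ms; t_prop = 100/200000 s = 0.5000 ms; subtotal = 1.7000 ms
End-to-end = 0.4900 + 2.1200 + 1.7000 = 4.3100 ms -> 4.310 ms (3 dp)

4.310


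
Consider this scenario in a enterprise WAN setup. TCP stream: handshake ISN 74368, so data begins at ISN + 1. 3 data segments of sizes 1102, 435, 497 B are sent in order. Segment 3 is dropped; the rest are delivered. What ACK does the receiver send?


SYN uses sequence number 74368; first data byte = ISN + 1 = 74369.
Segment 1: SEQ = 74369, len = 1102 B, covers [74369, 75470]
Segment 2: SEQ = 75471, len = 435 B, covers [75471, 75905]
Segment 3: SEQ = 75906, len = 497 B, covers [75906, 76402] [LOST]
In-order data received: bytes [74369, 75905] (segments 1..2).
Segment 3 missing -> gap begins at byte 75906.
Cumulative ACK = next expected in-order byte = 74369 + 1102 + 435 = 75906

75906


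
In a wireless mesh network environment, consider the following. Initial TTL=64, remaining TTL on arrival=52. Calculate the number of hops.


Given: initial TTL = 64, received TTL = 52
Hops = initial TTL - received TTL
Hops = 64 - 52 = 12

12


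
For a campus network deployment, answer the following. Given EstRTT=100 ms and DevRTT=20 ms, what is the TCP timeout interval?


Given: EstRTT = 100 ms, DevRTT = 20 ms
Timeout = EstRTT + 4 * DevRTT
4 * DevRTT = 4 * 20 = 80
Timeout = 100 + 80 = 180 ms

180


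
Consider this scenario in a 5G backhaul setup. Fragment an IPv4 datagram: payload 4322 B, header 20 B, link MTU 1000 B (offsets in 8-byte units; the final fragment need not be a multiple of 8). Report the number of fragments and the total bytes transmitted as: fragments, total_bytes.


Max data per non-final fragment = floor((MTU - header)/8)*8 = floor((1000 - 20)/8)*8 = floor(980/8)*8 = 976 B
Final fragment needs no 8-byte alignment: it can carry up to MTU - header = 980 B
Non-final fragments needed = ceil((payload - 980) / 976) = ceil(3342/976) = ceil(3.4242) = 4
Number of fragments = 4 + 1 = 5
Fragment sizes (data): 4 * 976 B + 418 B (last, 418 <= 980 OK)
Total bytes sent = payload + n_frags * header = 4322 + 5*20 = 4322 + 100 = 4422 B

5, 4422


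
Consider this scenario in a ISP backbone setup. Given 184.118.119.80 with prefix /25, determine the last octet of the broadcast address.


Given: IP = 184.118.119.80, prefix = /25
Host bits = 32 - 25 = 7
Network last octet = 80 AND mask = 0
Host part size = 2^7 - 1 = 127
Broadcast last octet = 0 OR 127 = 127

127


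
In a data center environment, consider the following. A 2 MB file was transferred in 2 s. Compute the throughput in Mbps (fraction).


Given: file = 2 MB, time = 2 s
File in Mb = 2 * 8 = 16 Mb
Throughput = 16 / 2 Mbps
Throughput = 8 Mbps

8


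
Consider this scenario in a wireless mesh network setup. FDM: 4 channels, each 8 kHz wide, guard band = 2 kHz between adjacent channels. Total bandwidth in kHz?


Given: 4 channels, 8 kHz each, guard = 2 kHz
Channel bandwidth = 4 * 8 = 32 kHz
Guard bands = 3 gaps * 2 kHz = 6 kHz
Total = 32 + 6 = 38 kHz

38


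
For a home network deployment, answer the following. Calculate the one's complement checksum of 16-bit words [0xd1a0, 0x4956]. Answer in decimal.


Given words: [0xd1a0, 0x4956]
Step 1: Sum all words
Raw sum = 53664 + 18774 = 72438
Step 2: Fold carry: (6902 + 1) = 6903
One's complement = ~6903 & 0xFFFF = 58632

58632


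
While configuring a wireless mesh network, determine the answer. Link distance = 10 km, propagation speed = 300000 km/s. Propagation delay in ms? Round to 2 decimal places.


Given: distance = 10 km, speed = 300000 km/s
Delay = distance / speed = 10 / 300000 seconds
Delay in ms = 10 * 1000 / 300000
Delay = 0.0333 ms
Rounded to 2 dp = 0.03 ms

0.03


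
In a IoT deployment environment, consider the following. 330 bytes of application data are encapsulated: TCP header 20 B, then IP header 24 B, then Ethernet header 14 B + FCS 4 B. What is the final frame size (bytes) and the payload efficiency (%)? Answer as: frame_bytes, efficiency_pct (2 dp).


TCP segment = 330 + 20 = 350 B
IP packet = 350 + 24 = 374 B
Ethernet frame = 374 + 14 + 4 = 392 B
Efficiency = app / frame = 330 / 392 = 0.841837 = 84.1837% -> 84.18% (2 dp)

392, 84.18


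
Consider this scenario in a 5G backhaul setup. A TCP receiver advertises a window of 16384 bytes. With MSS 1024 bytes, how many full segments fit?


Given: RWND = 16384 bytes, MSS = 1024 bytes
Full segments = floor(RWND / MSS)
Full segments = floor(16384 / 1024)
Full segments = floor(16.0) = 16

16


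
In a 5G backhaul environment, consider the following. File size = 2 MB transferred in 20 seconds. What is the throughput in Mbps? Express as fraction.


Given: file = 2 MB, time = 20 s
File in Mb = 2 * 8 = 16 Mb
Throughput = 16 / 20 Mbps
Throughput = 4/5 Mbps

4/5


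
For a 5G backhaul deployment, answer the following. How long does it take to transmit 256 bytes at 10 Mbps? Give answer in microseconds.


Given: packet = 256 bytes, bandwidth = 10 Mbps
Packet in bits = 256 * 8 = 2048 bits
Bandwidth = 10 * 10^6 = 10000000 bps
Time = 2048 / 10000000 seconds
Time in us = 2048 * 10^6 / 10000000 = 204.8

204.8


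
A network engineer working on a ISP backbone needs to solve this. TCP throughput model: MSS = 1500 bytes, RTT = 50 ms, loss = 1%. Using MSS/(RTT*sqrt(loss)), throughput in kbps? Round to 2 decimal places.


Given: MSS = 1500 bytes, RTT = 50 ms, loss = 1%
RTT in seconds = 50 / 1000 = 0.05
Loss rate = 1% = 0.01
sqrt(loss) = sqrt(0.01) = 0.1
Throughput (bytes/s) = 1500 / (0.05 * 0.1) = 300000.0000
Throughput (kbps) = 300000.0000 * 8 / 1000 = 2400.000000 -> 2400.00 kbps (2 dp)

2400.00


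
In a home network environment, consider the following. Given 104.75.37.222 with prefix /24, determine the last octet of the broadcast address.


Given: IP = 104.75.37.222, prefix = /24
Host bits = 32 - 24 = 8
Network last octet = 222 AND mask = 0
Host part size = 2^8 - 1 = 255
Broadcast last octet = 0 OR 255 = 255

255


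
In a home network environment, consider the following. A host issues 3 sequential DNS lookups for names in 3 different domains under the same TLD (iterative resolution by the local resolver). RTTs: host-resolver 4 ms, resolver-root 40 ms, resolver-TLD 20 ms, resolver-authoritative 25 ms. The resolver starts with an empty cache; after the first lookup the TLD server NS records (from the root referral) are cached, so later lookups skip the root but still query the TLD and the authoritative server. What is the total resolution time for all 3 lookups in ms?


Lookup 1 (cold cache): local + root + TLD + auth = 4 + 40 + 20 + 25 = 89 ms
Lookups 2..3 (TLD NS cached -> skip root; new domain -> still ask TLD and auth): local + TLD + auth = 4 + 20 + 25 = 49 ms each
Remaining 2 lookups: 2 * 49 = 98 ms
Total = 89 + 98 = 187 ms

187


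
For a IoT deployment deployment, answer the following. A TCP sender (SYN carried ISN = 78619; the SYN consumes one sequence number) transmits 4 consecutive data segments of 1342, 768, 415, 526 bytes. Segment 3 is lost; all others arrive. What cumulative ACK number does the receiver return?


SYN uses sequence number 78619; first data byte = ISN + 1 = 78620.
Segment 1: SEQ = 78620, len = 1342 B, covers [78620, 79961]
Segment 2: SEQ = 79962, len = 768 B, covers [79962, 80729]
Segment 3: SEQ = 80730, len = 415 B, covers [80730, 81144] [LOST]
Segment 4: SEQ = 81145, len = 526 B, covers [81145, 81670]
In-order data received: bytes [78620, 80729] (segments 1..2).
Segment 3 missing -> gap begins at byte 80730; later segments buffered out of order.
Cumulative ACK = next expected in-order byte = 78620 + 1342 + 768 = 80730

80730


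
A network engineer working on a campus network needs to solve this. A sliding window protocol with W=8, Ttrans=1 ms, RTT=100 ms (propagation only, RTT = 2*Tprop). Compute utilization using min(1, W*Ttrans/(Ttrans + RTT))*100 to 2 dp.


Given: W = 8, Ttrans = 1 ms, RTT = 100 ms (= 2 * Tprop, Tprop = 50 ms)
Cycle time = Ttrans + RTT = 1 + 100 = 101 ms (first packet sent until its ACK returns)
W * Ttrans = 8 * 1 = 8 ms of sending per cycle
W * Ttrans / (Ttrans + RTT) = 8 / 101 = 0.079208
U = min(1, 0.079208) = 0.079208
U% = 7.92%

7.92


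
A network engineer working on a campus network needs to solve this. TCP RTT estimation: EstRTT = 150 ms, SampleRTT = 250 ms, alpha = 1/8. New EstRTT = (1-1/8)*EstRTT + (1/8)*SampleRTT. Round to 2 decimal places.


Given: EstRTT = 150 ms, SampleRTT = 250 ms, alpha = 1/8
New EstRTT = (1 - alpha) * EstRTT + alpha * SampleRTT
(7/8) * 150 = 131.25
(1/8) * 250 = 31.25
New EstRTT = 131.25 + 31.25 = 162.5 ms -> 162.50 ms (2 dp)

162.50


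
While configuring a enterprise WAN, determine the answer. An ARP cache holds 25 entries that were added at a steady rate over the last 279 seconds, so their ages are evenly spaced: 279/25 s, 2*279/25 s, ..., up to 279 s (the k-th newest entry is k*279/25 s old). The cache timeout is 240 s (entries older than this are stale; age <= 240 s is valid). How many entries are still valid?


Ages are k * 279/25 s for k = 1..25 (spacing = 11.1600 s).
Entry k is valid iff k * 279/25 <= 240 iff k <= 25 * 240 / 279 = 21.5054
n_valid = floor(21.5054) = 21
(n_stale = 25 - 21 = 4)

21


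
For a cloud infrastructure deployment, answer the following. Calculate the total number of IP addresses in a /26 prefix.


Given: CIDR prefix /26
Host bits = 32 - 26 = 6
Total addresses = 2^6 = 64

64


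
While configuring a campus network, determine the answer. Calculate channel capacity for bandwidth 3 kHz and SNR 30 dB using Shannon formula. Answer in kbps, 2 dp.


Given: B = 3 kHz, SNR = 30 dB
SNR linear = 10^(30/10) = 1000
1 + SNR = 1001
log2(1001) = 9.9672262588
C = 3 * 1000 * 9.9672262588 = 29901.6788 bps
C = 29.901679 kbps -> 29.90 kbps (2 dp)

29.90


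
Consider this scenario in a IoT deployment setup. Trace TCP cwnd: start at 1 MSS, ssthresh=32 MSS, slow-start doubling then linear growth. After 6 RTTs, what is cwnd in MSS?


RTT 0: cwnd = 1 MSS (initial)
RTT 1: cwnd = 2 MSS (slow start, doubled)
RTT 2: cwnd = 4 MSS (slow start, doubled)
RTT 3: cwnd = 8 MSS (slow start, doubled)
RTT 4: cwnd = 16 MSS (slow start, doubled)
RTT 5: cwnd = 32 MSS (slow start, doubled)
RTT 6: cwnd = 33 MSS (congestion avoidance, +1)

33


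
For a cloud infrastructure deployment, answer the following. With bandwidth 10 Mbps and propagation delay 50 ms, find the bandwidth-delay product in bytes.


Given: bandwidth = 10 Mbps, delay = 50 ms
BDP in bits = 10 * 10^6 * 50 / 1000
BDP in bits = 500000
BDP in bytes = 500000 / 8 = 62500

62500


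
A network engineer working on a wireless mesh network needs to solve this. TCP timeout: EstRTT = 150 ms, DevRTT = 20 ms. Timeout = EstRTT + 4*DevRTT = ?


Given: EstRTT = 150 ms, DevRTT = 20 ms
Timeout = EstRTT + 4 * DevRTT
4 * DevRTT = 4 * 20 = 80
Timeout = 150 + 80 = 230 ms

230


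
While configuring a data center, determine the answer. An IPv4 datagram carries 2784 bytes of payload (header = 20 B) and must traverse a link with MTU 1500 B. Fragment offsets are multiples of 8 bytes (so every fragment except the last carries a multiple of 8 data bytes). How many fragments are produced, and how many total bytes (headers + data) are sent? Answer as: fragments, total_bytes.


Max data per non-final fragment = floor((MTU - header)/8)*8 = floor((1500 - 20)/8)*8 = floor(1480/8)*8 = 1480 B
Final fragment needs no 8-byte alignment: it can carry up to MTU - header = 1480 B
Non-final fragments needed = ceil((payload - 1480) / 1480) = ceil(1304/1480) = ceil(0.8811) = 1
Number of fragments = 1 + 1 = 2
Fragment sizes (data): 1 * 1480 B + 1304 B (last, 1304 <= 1480 OK)
Total bytes sent = payload + n_frags * header = 2784 + 2*20 = 2784 + 40 = 2824 B

2, 2824


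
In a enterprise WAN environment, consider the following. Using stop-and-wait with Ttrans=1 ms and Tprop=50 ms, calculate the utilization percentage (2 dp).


Given: Ttrans = 1 ms, Tprop = 50 ms
RTT = 2 * Tprop = 2 * 50 = 100 ms
U = Ttrans / (Ttrans + RTT)
U = 1 / (1 + 100)
U = 1 / 101 = 0.009901
U% = 0.99%

0.99


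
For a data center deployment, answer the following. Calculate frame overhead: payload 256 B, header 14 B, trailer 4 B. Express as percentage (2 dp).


Given: payload = 256 B, header = 14 B, trailer = 4 B
Overhead bytes = header + trailer = 14 + 4 = 18
Total frame = payload + overhead = 256 + 18 = 274
Overhead % = 18 / 274 * 100 = 6.5693% -> 6.57% (2 dp)

6.57


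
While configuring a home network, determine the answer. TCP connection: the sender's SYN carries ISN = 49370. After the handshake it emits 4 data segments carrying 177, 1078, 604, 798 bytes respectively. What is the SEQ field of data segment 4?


The SYN occupies sequence number ISN = 49370, so the first data byte is ISN + 1 = 49371.
SEQ of data segment i = (ISN + 1) + sum of payload sizes of segments 1..i-1.
Segment 1: SEQ = 49371, payload = 177 bytes
Segment 2: SEQ = 49548, payload = 1078 bytes
Segment 3: SEQ = 50626, payload = 604 bytes
Segment 4: SEQ = 51230, payload = 798 bytes
SEQ of segment 4 = 49371 + 177 + 1078 + 604 = 51230

51230


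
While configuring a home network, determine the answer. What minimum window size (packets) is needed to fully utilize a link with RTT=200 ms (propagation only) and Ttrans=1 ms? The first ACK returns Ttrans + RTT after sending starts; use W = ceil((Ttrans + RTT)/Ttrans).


Given: Ttrans = 1 ms, RTT = 200 ms (= 2 * Tprop, Tprop = 100 ms)
Time until first ACK returns = Ttrans + RTT = 1 + 200 = 201 ms
Need W * Ttrans >= Ttrans + RTT  ->  W >= (Ttrans + RTT) / Ttrans
(Ttrans + RTT) / Ttrans = 201 / 1 = 201
W_min = ceil(201) = 201

201


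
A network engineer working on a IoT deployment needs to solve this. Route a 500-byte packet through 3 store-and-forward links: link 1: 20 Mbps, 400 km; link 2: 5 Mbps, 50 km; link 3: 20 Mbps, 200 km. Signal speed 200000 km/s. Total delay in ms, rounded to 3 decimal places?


Packet = 500 bytes = 4000 bits. Store-and-forward: sum (t_trans + t_prop) per link.
Link 1: t_trans = 4000/(20*10^6) s = 0.2000 ms; t_prop = 400/200000 s = 2.0000 ms; subtotal = 2.2000 ms
Link 2: t_trans = 4000/(5*10^6) s = 0.8000 ms; t_prop = 50/200000 s = 0.2500 ms; subtotal = 1.0500 ms
Link 3: t_trans = 4000/(20*10^6) s = 0.2000 ms; t_prop = 200/200000 s = 1.0000 ms; subtotal = 1.2000 ms
End-to-end = 2.2000 + 1.0500 + 1.2000 = 4.4500 ms -> 4.450 ms (3 dp)

4.450


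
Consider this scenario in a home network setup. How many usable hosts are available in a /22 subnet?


Given: subnet mask /22
Host bits = 32 - 22 = 10
Total addresses = 2^10 = 1024
Usable hosts = 1024 - 2 (network + broadcast) = 1022

1022


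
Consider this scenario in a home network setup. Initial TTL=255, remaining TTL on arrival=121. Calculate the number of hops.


Given: initial TTL = 255, received TTL = 121
Hops = initial TTL - received TTL
Hops = 255 - 121 = 134

134


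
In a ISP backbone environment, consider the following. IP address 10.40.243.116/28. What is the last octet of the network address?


Given: IP = 10.40.243.116, prefix = /28
Subnet mask = 255.255.255.240
Last octet of IP: 116
Last octet of mask: 240
Network last octet = 116 AND 240 = 112

112


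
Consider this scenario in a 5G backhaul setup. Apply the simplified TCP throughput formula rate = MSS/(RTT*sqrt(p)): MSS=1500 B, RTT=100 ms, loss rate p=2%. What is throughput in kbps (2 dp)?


Given: MSS = 1500 bytes, RTT = 100 ms, loss = 2%
RTT in seconds = 100 / 1000 = 0.1
Loss rate = 2% = 0.02
sqrt(loss) = sqrt(0.02) = 0.141421356237
Throughput (bytes/s) = 1500 / (0.1 * 0.141421356237) = 106066.0172
Throughput (kbps) = 106066.0172 * 8 / 1000 = 848.528137 -> 848.53 kbps (2 dp)

848.53


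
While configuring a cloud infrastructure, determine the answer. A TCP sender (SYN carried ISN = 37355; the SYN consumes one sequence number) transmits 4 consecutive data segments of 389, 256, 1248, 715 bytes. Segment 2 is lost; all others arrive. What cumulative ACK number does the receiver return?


SYN uses sequence number 37355; first data byte = ISN + 1 = 37356.
Segment 1: SEQ = 37356, len = 389 B, covers [37356, 37744]
Segment 2: SEQ = 37745, len = 256 B, covers [37745, 38000] [LOST]
Segment 3: SEQ = 38001, len = 1248 B, covers [38001, 39248]
Segment 4: SEQ = 39249, len = 715 B, covers [39249, 39963]
In-order data received: bytes [37356, 37744] (segments 1..1).
Segment 2 missing -> gap begins at byte 37745; later segments buffered out of order.
Cumulative ACK = next expected in-order byte = 37356 + 389 = 37745

37745


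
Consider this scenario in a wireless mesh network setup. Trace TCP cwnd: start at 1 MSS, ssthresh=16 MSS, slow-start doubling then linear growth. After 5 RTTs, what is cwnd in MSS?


RTT 0: cwnd = 1 MSS (initial)
RTT 1: cwnd = 2 MSS (slow start, doubled)
RTT 2: cwnd = 4 MSS (slow start, doubled)
RTT 3: cwnd = 8 MSS (slow start, doubled)
RTT 4: cwnd = 16 MSS (slow start, doubled)
RTT 5: cwnd = 17 MSS (congestion avoidance, +1)

17


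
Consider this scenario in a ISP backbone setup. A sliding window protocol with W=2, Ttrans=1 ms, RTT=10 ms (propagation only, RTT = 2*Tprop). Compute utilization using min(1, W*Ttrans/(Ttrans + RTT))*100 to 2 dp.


Given: W = 2, Ttrans = 1 ms, RTT = 10 ms (= 2 * Tprop, Tprop = 5 ms)
Cycle time = Ttrans + RTT = 1 + 10 = 11 ms (first packet sent until its ACK returns)
W * Ttrans = 2 * 1 = 2 ms of sending per cycle
W * Ttrans / (Ttrans + RTT) = 2 / 11 = 0.181818
U = min(1, 0.181818) = 0.181818
U% = 18.18%

18.18


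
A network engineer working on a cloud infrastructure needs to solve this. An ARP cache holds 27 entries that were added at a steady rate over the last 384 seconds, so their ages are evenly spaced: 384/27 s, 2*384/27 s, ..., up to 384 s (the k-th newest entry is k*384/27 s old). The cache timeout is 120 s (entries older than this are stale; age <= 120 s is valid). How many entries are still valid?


Ages are k * 384/27 s for k = 1..27 (spacing = 14.2222 s).
Entry k is valid iff k * 384/27 <= 120 iff k <= 27 * 120 / 384 = 8.4375
n_valid = floor(8.4375) = 8
(n_stale = 27 - 8 = 19)

8


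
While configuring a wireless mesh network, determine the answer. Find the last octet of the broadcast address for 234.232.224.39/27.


Given: IP = 234.232.224.39, prefix = /27
Host bits = 32 - 27 = 5
Network last octet = 39 AND mask = 32
Host part size = 2^5 - 1 = 31
Broadcast last octet = 32 OR 31 = 63

63


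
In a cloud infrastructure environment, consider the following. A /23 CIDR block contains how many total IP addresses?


Given: CIDR prefix /23
Host bits = 32 - 23 = 9
Total addresses = 2^9 = 512

512


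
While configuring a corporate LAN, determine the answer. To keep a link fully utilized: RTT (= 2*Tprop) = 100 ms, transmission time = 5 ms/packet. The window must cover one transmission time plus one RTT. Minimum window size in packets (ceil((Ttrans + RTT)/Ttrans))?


Given: Ttrans = 5 ms, RTT = 100 ms (= 2 * Tprop, Tprop = 50 ms)
Time until first ACK returns = Ttrans + RTT = 5 + 100 = 105 ms
Need W * Ttrans >= Ttrans + RTT  ->  W >= (Ttrans + RTT) / Ttrans
(Ttrans + RTT) / Ttrans = 105 / 5 = 21
W_min = ceil(21) = 21

21


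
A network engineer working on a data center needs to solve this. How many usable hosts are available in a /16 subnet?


Given: subnet mask /16
Host bits = 32 - 16 = 16
Total addresses = 2^16 = 65536
Usable hosts = 65536 - 2 (network + broadcast) = 65534

65534


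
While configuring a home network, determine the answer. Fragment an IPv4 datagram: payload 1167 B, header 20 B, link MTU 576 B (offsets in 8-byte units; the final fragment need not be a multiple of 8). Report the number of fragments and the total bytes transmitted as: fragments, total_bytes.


Max data per non-final fragment = floor((MTU - header)/8)*8 = floor((576 - 20)/8)*8 = floor(556/8)*8 = 552 B
Final fragment needs no 8-byte alignment: it can carry up to MTU - header = 556 B
Non-final fragments needed = ceil((payload - 556) / 552) = ceil(611/552) = ceil(1.1069) = 2
Number of fragments = 2 + 1 = 3
Fragment sizes (data): 2 * 552 B + 63 B (last, 63 <= 556 OK)
Total bytes sent = payload + n_frags * header = 1167 + 3*20 = 1167 + 60 = 1227 B

3, 1227


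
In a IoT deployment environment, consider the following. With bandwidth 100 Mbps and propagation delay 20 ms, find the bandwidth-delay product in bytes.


Given: bandwidth = 100 Mbps, delay = 20 ms
BDP in bits = 100 * 10^6 * 20 / 1000
BDP in bits = 2000000
BDP in bytes = 2000000 / 8 = 250000

250000


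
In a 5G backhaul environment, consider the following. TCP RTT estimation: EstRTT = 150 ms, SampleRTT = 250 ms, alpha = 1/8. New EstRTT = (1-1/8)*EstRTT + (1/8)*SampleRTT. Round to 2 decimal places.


Given: EstRTT = 150 ms, SampleRTT = 250 ms, alpha = 1/8
New EstRTT = (1 - alpha) * EstRTT + alpha * SampleRTT
(7/8) * 150 = 131.25
(1/8) * 250 = 31.25
New EstRTT = 131.25 + 31.25 = 162.5 ms -> 162.50 ms (2 dp)

162.50


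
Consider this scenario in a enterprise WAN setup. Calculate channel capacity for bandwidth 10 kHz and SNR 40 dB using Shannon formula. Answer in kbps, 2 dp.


Given: B = 10 kHz, SNR = 40 dB
SNR linear = 10^(40/10) = 10000
1 + SNR = 10001
log2(10001) = 13.2878566418
C = 10 * 1000 * 13.2878566418 = 132878.5664 bps
C = 132.878566 kbps -> 132.88 kbps (2 dp)

132.88


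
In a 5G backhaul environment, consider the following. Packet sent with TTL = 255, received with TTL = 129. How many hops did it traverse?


Given: initial TTL = 255, received TTL = 129
Hops = initial TTL - received TTL
Hops = 255 - 129 = 126

126


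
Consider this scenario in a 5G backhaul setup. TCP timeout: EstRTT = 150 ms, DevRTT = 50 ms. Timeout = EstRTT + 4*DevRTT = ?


Given: EstRTT = 150 ms, DevRTT = 50 ms
Timeout = EstRTT + 4 * DevRTT
4 * DevRTT = 4 * 50 = 200
Timeout = 150 + 200 = 350 ms

350


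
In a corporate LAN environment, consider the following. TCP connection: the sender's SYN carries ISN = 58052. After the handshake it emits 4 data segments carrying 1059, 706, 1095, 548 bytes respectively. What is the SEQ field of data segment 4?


The SYN occupies sequence number ISN = 58052, so the first data byte is ISN + 1 = 58053.
SEQ of data segment i = (ISN + 1) + sum of payload sizes of segments 1..i-1.
Segment 1: SEQ = 58053, payload = 1059 bytes
Segment 2: SEQ = 59112, payload = 706 bytes
Segment 3: SEQ = 59818, payload = 1095 bytes
Segment 4: SEQ = 60913, payload = 548 bytes
SEQ of segment 4 = 58053 + 1059 + 706 + 1095 = 60913

60913
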